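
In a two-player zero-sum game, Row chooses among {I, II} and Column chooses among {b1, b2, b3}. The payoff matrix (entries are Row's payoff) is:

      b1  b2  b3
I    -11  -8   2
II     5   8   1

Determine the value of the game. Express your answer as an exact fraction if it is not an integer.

Row minima: I → -11, II → 1; maximin = 1.
Column maxima: b1 → 5, b2 → 8, b3 → 2; minimax = 2.
1 ≠ 2, so there is no saddle point; optimal play is mixed.
b2 is strictly dominated by b1 (it gives Row strictly more in every row), so Column never plays it.
On the remaining 2×2 (I, II vs b1, b3):
Let Row play I with probability p. Expected payoff against b1: (-11)p + 5(1−p) = −16p + 5; against b3: 2p + 1(1−p) = p + 1.
Setting these equal: −16p + 5 = p + 1 ⇒ −17p = -4 ⇒ p = 4/17, and the value is (-16)·(4/17) + 5 = 21/17.
For Column: with q = P(b1), equating I's and II's payoffs gives −13q + 2 = 4q + 1 ⇒ q = 1/17.

21/17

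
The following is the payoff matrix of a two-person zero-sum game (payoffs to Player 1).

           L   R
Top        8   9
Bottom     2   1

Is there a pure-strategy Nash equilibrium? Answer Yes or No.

Row minima: Top → 8, Bottom → 1; maximin = 8.
Column maxima: L → 8, R → 9; minimax = 8.
maximin = minimax = 8, so a saddle point exists.

Yes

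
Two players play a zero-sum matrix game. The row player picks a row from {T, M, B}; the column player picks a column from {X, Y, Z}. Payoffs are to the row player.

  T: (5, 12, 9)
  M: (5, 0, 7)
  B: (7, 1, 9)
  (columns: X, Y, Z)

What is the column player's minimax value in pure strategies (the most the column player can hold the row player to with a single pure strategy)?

7

Column maxima: X → 7, Y → 12, Z → 9.
The smallest of these is 7.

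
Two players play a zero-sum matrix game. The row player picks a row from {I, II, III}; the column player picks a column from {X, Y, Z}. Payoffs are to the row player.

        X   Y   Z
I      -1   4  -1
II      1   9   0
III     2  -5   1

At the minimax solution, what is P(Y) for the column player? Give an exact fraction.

1/15

Row minima: I → -1, II → 0, III → -5; maximin = 0.
Column maxima: X → 2, Y → 9, Z → 1; minimax = 1.
0 ≠ 1, so there is no saddle point; optimal play is mixed.
I is strictly dominated by II, so the row player never plays it.
With I eliminated, X is strictly dominated by Z (it gives the row player strictly more in every remaining row), so the column player never plays it.
On the remaining 2×2 (II, III vs Y, Z):
Let the row player play II with probability p. Expected payoff against Y: 9p + (-5)(1−p) = 14p − 5; against Z: 0p + 1(1−p) = −p + 1.
Setting these equal: 14p − 5 = −p + 1 ⇒ 15p = 6 ⇒ p = 2/5, and the value is (14)·(2/5) − 5 = 3/5.
For the column player: with q = P(Y), equating II's and III's payoffs gives 9q = −6q + 1 ⇒ q = 1/15.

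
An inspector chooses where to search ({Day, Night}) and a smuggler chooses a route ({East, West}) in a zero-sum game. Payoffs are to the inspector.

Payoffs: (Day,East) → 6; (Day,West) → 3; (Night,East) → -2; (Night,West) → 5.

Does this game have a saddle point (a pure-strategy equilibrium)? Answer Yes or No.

No

Row minima: Day → 3, Night → -2; maximin = 3.
Column maxima: East → 6, West → 5; minimax = 5.
3 ≠ 5, so no pure-strategy equilibrium exists.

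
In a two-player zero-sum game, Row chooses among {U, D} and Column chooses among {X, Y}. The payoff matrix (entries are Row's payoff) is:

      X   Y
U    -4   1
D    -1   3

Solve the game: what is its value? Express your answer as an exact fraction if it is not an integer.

-1

Row minima: U → -4, D → -1; maximin = -1.
Column maxima: X → -1, Y → 3; minimax = -1.
Since maximin = minimax = -1, there is a saddle point and the value is -1.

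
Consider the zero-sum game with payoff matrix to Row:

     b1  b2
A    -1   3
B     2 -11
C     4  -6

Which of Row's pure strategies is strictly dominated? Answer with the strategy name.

B

C gives a strictly higher payoff than B against every column: 4 > 2, -6 > -11.
So B is strictly dominated and Row never plays it.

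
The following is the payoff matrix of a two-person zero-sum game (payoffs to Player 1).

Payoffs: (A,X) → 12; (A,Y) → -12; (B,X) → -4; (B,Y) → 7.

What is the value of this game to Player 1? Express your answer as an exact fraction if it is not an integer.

Row minima: A → -12, B → -4; maximin = -4.
Column maxima: X → 12, Y → 7; minimax = 7.
-4 ≠ 7, so there is no saddle point; optimal play is mixed.
Let Player 1 play A with probability p. Expected payoff against X: 12p + (-4)(1−p) = 16p − 4; against Y: (-12)p + 7(1−p) = −19p + 7.
Setting these equal: 16p − 4 = −19p + 7 ⇒ 35p = 11 ⇒ p = 11/35, and the value is (16)·(11/35) − 4 = 36/35.
For Player 2: with q = P(X), equating A's and B's payoffs gives 24q − 12 = −11q + 7 ⇒ q = 19/35.

36/35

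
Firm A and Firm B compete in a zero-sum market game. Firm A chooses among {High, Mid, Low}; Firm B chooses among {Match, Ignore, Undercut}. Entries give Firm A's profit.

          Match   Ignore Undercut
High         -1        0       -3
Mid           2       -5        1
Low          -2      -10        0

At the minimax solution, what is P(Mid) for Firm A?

1/3

Row minima: High → -3, Mid → -5, Low → -10; maximin = -3.
Column maxima: Match → 2, Ignore → 0, Undercut → 1; minimax = 0.
-3 ≠ 0, so there is no saddle point; optimal play is mixed.
Low is strictly dominated by Mid, so Firm A never plays it.
With Low eliminated, Match is strictly dominated by Undercut (it gives Firm A strictly more in every remaining row), so Firm B never plays it.
On the remaining 2×2 (High, Mid vs Ignore, Undercut):
Let Firm A play High with probability p. Expected payoff against Ignore: 0p + (-5)(1−p) = 5p − 5; against Undercut: (-3)p + 1(1−p) = −4p + 1.
Setting these equal: 5p − 5 = −4p + 1 ⇒ 9p = 6 ⇒ p = 2/3, and the value is (5)·(2/3) − 5 = -5/3.
For Firm B: with q = P(Ignore), equating High's and Mid's payoffs gives 3q − 3 = −6q + 1 ⇒ q = 4/9.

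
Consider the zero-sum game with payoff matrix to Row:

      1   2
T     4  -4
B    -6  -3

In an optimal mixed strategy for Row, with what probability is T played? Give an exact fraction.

3/11

Row minima: T → -4, B → -6; maximin = -4.
Column maxima: 1 → 4, 2 → -3; minimax = -3.
-4 ≠ -3, so there is no saddle point; optimal play is mixed.
Let Row play T with probability p. Expected payoff against 1: 4p + (-6)(1−p) = 10p − 6; against 2: (-4)p + (-3)(1−p) = −p − 3.
Setting these equal: 10p − 6 = −p − 3 ⇒ 11p = 3 ⇒ p = 3/11, and the value is (10)·(3/11) − 6 = -36/11.
For Column: with q = P(1), equating T's and B's payoffs gives 8q − 4 = −3q − 3 ⇒ q = 1/11.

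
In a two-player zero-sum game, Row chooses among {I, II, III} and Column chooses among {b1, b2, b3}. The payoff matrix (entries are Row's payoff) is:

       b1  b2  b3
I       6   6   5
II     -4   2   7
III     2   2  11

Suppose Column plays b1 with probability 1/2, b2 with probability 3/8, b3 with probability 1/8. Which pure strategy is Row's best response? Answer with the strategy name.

I

Expected payoff of I: (1/2)·6 + (3/8)·6 + (1/8)·5 = 47/8.
Expected payoff of II: (1/2)·(-4) + (3/8)·2 + (1/8)·7 = -3/8.
Expected payoff of III: (1/2)·2 + (3/8)·2 + (1/8)·11 = 25/8.
The largest is 47/8, so Row's best response is I.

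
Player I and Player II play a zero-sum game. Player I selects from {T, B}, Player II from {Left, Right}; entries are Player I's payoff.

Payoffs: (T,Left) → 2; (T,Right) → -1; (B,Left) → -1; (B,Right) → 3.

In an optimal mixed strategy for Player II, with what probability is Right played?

3/7

Row minima: T → -1, B → -1; maximin = -1.
Column maxima: Left → 2, Right → 3; minimax = 2.
-1 ≠ 2, so there is no saddle point; optimal play is mixed.
Let Player I play T with probability p. Expected payoff against Left: 2p + (-1)(1−p) = 3p − 1; against Right: (-1)p + 3(1−p) = −4p + 3.
Setting these equal: 3p − 1 = −4p + 3 ⇒ 7p = 4 ⇒ p = 4/7, and the value is (3)·(4/7) − 1 = 5/7.
For Player II: with q = P(Left), equating T's and B's payoffs gives 3q − 1 = −4q + 3 ⇒ q = 4/7.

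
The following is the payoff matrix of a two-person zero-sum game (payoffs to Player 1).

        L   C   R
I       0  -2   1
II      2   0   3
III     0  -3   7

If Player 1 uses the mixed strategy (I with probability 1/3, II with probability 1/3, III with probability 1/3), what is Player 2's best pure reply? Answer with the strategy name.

If Player 2 plays L, Player 1's expected payoff is (1/3)·0 + (1/3)·2 + (1/3)·0 = 2/3.
If Player 2 plays C, Player 1's expected payoff is (1/3)·(-2) + (1/3)·0 + (1/3)·(-3) = -5/3.
If Player 2 plays R, Player 1's expected payoff is (1/3)·1 + (1/3)·3 + (1/3)·7 = 11/3.
Player 2 minimizes Player 1's payoff; the smallest is -5/3, so the best response is C.

C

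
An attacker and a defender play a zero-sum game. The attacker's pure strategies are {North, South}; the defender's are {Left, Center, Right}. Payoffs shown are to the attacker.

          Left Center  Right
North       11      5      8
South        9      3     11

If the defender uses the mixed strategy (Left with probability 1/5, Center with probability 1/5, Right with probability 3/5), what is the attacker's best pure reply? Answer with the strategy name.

South

Expected payoff of North: (1/5)·11 + (1/5)·5 + (3/5)·8 = 8.
Expected payoff of South: (1/5)·9 + (1/5)·3 + (3/5)·11 = 9.
The largest is 9, so the attacker's best response is South.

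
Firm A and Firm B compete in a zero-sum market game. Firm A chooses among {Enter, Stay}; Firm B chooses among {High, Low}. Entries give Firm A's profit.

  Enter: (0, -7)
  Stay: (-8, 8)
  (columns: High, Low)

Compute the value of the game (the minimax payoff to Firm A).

-56/23

Row minima: Enter → -7, Stay → -8; maximin = -7.
Column maxima: High → 0, Low → 8; minimax = 0.
-7 ≠ 0, so there is no saddle point; optimal play is mixed.
Let Firm A play Enter with probability p. Expected payoff against High: 0p + (-8)(1−p) = 8p − 8; against Low: (-7)p + 8(1−p) = −15p + 8.
Setting these equal: 8p − 8 = −15p + 8 ⇒ 23p = 16 ⇒ p = 16/23, and the value is (8)·(16/23) − 8 = -56/23.
For Firm B: with q = P(High), equating Enter's and Stay's payoffs gives 7q − 7 = −16q + 8 ⇒ q = 15/23.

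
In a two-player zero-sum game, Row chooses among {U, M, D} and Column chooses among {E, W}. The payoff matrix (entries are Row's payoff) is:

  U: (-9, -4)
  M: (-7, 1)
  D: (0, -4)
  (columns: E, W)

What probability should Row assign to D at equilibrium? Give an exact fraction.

Row minima: U → -9, M → -7, D → -4; maximin = -4.
Column maxima: E → 0, W → 1; minimax = 0.
-4 ≠ 0, so there is no saddle point; optimal play is mixed.
U is strictly dominated by M, so Row never plays it.
On the remaining 2×2 (M, D vs E, W):
Let Row play M with probability p. Expected payoff against E: (-7)p + 0(1−p) = −7p; against W: 1p + (-4)(1−p) = 5p − 4.
Setting these equal: −7p = 5p − 4 ⇒ −12p = -4 ⇒ p = 1/3, and the value is (-7)·(1/3) = -7/3.
For Column: with q = P(E), equating M's and D's payoffs gives −8q + 1 = 4q − 4 ⇒ q = 5/12.

2/3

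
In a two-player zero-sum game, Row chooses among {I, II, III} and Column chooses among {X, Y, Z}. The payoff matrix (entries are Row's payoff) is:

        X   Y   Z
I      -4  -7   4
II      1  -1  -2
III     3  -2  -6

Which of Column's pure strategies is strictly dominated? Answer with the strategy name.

X

Y holds Row's payoff strictly below X in every row: -7 < -4, -1 < 1, -2 < 3.
So X is strictly dominated for Column.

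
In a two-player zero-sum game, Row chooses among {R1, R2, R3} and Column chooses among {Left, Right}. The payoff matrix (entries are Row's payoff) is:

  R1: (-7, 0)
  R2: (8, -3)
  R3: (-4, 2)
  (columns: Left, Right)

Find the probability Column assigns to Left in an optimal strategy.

Row minima: R1 → -7, R2 → -3, R3 → -4; maximin = -3.
Column maxima: Left → 8, Right → 2; minimax = 2.
-3 ≠ 2, so there is no saddle point; optimal play is mixed.
R1 is strictly dominated by R3, so Row never plays it.
On the remaining 2×2 (R2, R3 vs Left, Right):
Let Row play R2 with probability p. Expected payoff against Left: 8p + (-4)(1−p) = 12p − 4; against Right: (-3)p + 2(1−p) = −5p + 2.
Setting these equal: 12p − 4 = −5p + 2 ⇒ 17p = 6 ⇒ p = 6/17, and the value is (12)·(6/17) − 4 = 4/17.
For Column: with q = P(Left), equating R2's and R3's payoffs gives 11q − 3 = −6q + 2 ⇒ q = 5/17.

5/17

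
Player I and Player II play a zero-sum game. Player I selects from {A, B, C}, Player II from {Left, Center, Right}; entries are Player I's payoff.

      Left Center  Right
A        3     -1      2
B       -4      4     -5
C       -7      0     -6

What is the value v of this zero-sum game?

Row minima: A → -1, B → -5, C → -7; maximin = -1.
Column maxima: Left → 3, Center → 4, Right → 2; minimax = 2.
-1 ≠ 2, so there is no saddle point; optimal play is mixed.
C is strictly dominated by B, so Player I never plays it.
With C eliminated, Left is strictly dominated by Right (it gives Player I strictly more in every remaining row), so Player II never plays it.
On the remaining 2×2 (A, B vs Center, Right):
Let Player I play A with probability p. Expected payoff against Center: (-1)p + 4(1−p) = −5p + 4; against Right: 2p + (-5)(1−p) = 7p − 5.
Setting these equal: −5p + 4 = 7p − 5 ⇒ −12p = -9 ⇒ p = 3/4, and the value is (-5)·(3/4) + 4 = 1/4.
For Player II: with q = P(Center), equating A's and B's payoffs gives −3q + 2 = 9q − 5 ⇒ q = 7/12.

1/4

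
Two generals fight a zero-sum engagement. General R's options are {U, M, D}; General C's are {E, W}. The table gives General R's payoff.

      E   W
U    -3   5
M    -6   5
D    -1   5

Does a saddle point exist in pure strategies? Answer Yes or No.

Row minima: U → -3, M → -6, D → -1; maximin = -1.
Column maxima: E → -1, W → 5; minimax = -1.
maximin = minimax = -1, so a saddle point exists.

Yes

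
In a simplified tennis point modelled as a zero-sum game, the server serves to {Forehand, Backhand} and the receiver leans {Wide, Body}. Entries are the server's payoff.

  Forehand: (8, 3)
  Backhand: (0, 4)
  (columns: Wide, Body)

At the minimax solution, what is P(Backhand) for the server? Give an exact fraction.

5/9

Row minima: Forehand → 3, Backhand → 0; maximin = 3.
Column maxima: Wide → 8, Body → 4; minimax = 4.
3 ≠ 4, so there is no saddle point; optimal play is mixed.
Let the server play Forehand with probability p. Expected payoff against Wide: 8p + 0(1−p) = 8p; against Body: 3p + 4(1−p) = −p + 4.
Setting these equal: 8p = −p + 4 ⇒ 9p = 4 ⇒ p = 4/9, and the value is (8)·(4/9) = 32/9.
For the receiver: with q = P(Wide), equating Forehand's and Backhand's payoffs gives 5q + 3 = −4q + 4 ⇒ q = 1/9.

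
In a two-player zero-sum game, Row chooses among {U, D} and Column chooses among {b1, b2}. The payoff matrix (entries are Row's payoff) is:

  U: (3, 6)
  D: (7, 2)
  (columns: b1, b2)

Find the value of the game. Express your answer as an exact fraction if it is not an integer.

9/2

Row minima: U → 3, D → 2; maximin = 3.
Column maxima: b1 → 7, b2 → 6; minimax = 6.
3 ≠ 6, so there is no saddle point; optimal play is mixed.
Let Row play U with probability p. Expected payoff against b1: 3p + 7(1−p) = −4p + 7; against b2: 6p + 2(1−p) = 4p + 2.
Setting these equal: −4p + 7 = 4p + 2 ⇒ −8p = -5 ⇒ p = 5/8, and the value is (-4)·(5/8) + 7 = 9/2.
For Column: with q = P(b1), equating U's and D's payoffs gives −3q + 6 = 5q + 2 ⇒ q = 1/2.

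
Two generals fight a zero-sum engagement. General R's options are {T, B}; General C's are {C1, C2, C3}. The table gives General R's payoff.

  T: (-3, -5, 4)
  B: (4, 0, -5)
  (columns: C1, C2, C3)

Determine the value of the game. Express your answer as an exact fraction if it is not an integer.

-25/14

Row minima: T → -5, B → -5; maximin = -5.
Column maxima: C1 → 4, C2 → 0, C3 → 4; minimax = 0.
-5 ≠ 0, so there is no saddle point; optimal play is mixed.
C1 is strictly dominated by C2 (it gives General R strictly more in every row), so General C never plays it.
On the remaining 2×2 (T, B vs C2, C3):
Let General R play T with probability p. Expected payoff against C2: (-5)p + 0(1−p) = −5p; against C3: 4p + (-5)(1−p) = 9p − 5.
Setting these equal: −5p = 9p − 5 ⇒ −14p = -5 ⇒ p = 5/14, and the value is (-5)·(5/14) = -25/14.
For General C: with q = P(C2), equating T's and B's payoffs gives −9q + 4 = 5q − 5 ⇒ q = 9/14.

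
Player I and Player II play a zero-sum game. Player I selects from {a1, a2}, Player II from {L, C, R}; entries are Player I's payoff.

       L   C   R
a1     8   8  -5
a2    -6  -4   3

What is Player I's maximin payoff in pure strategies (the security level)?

-5

Row minima: a1 → -5, a2 → -6.
The best of these is -5.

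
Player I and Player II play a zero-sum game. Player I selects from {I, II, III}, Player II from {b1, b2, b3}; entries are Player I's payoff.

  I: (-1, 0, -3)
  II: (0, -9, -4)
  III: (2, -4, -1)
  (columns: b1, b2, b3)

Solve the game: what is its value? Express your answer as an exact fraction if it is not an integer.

-2

Row minima: I → -3, II → -9, III → -4; maximin = -3.
Column maxima: b1 → 2, b2 → 0, b3 → -1; minimax = -1.
-3 ≠ -1, so there is no saddle point; optimal play is mixed.
II is strictly dominated by III, so Player I never plays it.
b1 is strictly dominated by b3 (it gives Player I strictly more in every row), so Player II never plays it.
On the remaining 2×2 (I, III vs b2, b3):
Let Player I play I with probability p. Expected payoff against b2: 0p + (-4)(1−p) = 4p − 4; against b3: (-3)p + (-1)(1−p) = −2p − 1.
Setting these equal: 4p − 4 = −2p − 1 ⇒ 6p = 3 ⇒ p = 1/2, and the value is (4)·(1/2) − 4 = -2.
For Player II: with q = P(b2), equating I's and III's payoffs gives 3q − 3 = −3q − 1 ⇒ q = 1/3.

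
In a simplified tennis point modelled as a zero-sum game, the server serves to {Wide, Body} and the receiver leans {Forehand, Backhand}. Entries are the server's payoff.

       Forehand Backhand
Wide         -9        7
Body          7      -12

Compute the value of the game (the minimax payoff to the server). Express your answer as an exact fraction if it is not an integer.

Row minima: Wide → -9, Body → -12; maximin = -9.
Column maxima: Forehand → 7, Backhand → 7; minimax = 7.
-9 ≠ 7, so there is no saddle point; optimal play is mixed.
Let the server play Wide with probability p. Expected payoff against Forehand: (-9)p + 7(1−p) = −16p + 7; against Backhand: 7p + (-12)(1−p) = 19p − 12.
Setting these equal: −16p + 7 = 19p − 12 ⇒ −35p = -19 ⇒ p = 19/35, and the value is (-16)·(19/35) + 7 = -59/35.
For the receiver: with q = P(Forehand), equating Wide's and Body's payoffs gives −16q + 7 = 19q − 12 ⇒ q = 19/35.

-59/35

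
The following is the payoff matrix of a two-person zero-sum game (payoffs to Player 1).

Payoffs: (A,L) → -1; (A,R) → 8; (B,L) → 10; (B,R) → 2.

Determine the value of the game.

Row minima: A → -1, B → 2; maximin = 2.
Column maxima: L → 10, R → 8; minimax = 8.
2 ≠ 8, so there is no saddle point; optimal play is mixed.
Let Player 1 play A with probability p. Expected payoff against L: (-1)p + 10(1−p) = −11p + 10; against R: 8p + 2(1−p) = 6p + 2.
Setting these equal: −11p + 10 = 6p + 2 ⇒ −17p = -8 ⇒ p = 8/17, and the value is (-11)·(8/17) + 10 = 82/17.
For Player 2: with q = P(L), equating A's and B's payoffs gives −9q + 8 = 8q + 2 ⇒ q = 6/17.

82/17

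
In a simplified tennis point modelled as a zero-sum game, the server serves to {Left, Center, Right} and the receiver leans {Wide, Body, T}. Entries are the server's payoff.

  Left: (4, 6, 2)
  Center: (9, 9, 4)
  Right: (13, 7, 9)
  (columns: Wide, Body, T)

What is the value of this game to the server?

Row minima: Left → 2, Center → 4, Right → 7; maximin = 7.
Column maxima: Wide → 13, Body → 9, T → 9; minimax = 9.
7 ≠ 9, so there is no saddle point; optimal play is mixed.
Left is strictly dominated by Center, so the server never plays it.
Wide is strictly dominated by T (it gives the server strictly more in every row), so the receiver never plays it.
On the remaining 2×2 (Center, Right vs Body, T):
Let the server play Center with probability p. Expected payoff against Body: 9p + 7(1−p) = 2p + 7; against T: 4p + 9(1−p) = −5p + 9.
Setting these equal: 2p + 7 = −5p + 9 ⇒ 7p = 2 ⇒ p = 2/7, and the value is (2)·(2/7) + 7 = 53/7.
For the receiver: with q = P(Body), equating Center's and Right's payoffs gives 5q + 4 = −2q + 9 ⇒ q = 5/7.

53/7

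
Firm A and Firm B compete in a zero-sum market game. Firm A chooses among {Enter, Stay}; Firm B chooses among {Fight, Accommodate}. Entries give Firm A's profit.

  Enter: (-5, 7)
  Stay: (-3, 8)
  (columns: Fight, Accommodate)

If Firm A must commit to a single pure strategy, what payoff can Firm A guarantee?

-3

Row minima: Enter → -5, Stay → -3.
The best of these is -3.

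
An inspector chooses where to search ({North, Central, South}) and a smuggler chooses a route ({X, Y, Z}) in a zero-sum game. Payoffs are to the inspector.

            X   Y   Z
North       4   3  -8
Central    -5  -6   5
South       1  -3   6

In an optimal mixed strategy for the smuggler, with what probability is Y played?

Row minima: North → -8, Central → -6, South → -3; maximin = -3.
Column maxima: X → 4, Y → 3, Z → 6; minimax = 3.
-3 ≠ 3, so there is no saddle point; optimal play is mixed.
Central is strictly dominated by South, so the inspector never plays it.
X is strictly dominated by Y (it gives the inspector strictly more in every row), so the smuggler never plays it.
On the remaining 2×2 (North, South vs Y, Z):
Let the inspector play North with probability p. Expected payoff against Y: 3p + (-3)(1−p) = 6p − 3; against Z: (-8)p + 6(1−p) = −14p + 6.
Setting these equal: 6p − 3 = −14p + 6 ⇒ 20p = 9 ⇒ p = 9/20, and the value is (6)·(9/20) − 3 = -3/10.
For the smuggler: with q = P(Y), equating North's and South's payoffs gives 11q − 8 = −9q + 6 ⇒ q = 7/10.

7/10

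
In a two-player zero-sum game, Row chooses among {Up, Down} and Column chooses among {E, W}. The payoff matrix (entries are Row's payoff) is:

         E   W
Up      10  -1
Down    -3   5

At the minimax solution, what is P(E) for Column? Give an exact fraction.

Row minima: Up → -1, Down → -3; maximin = -1.
Column maxima: E → 10, W → 5; minimax = 5.
-1 ≠ 5, so there is no saddle point; optimal play is mixed.
Let Row play Up with probability p. Expected payoff against E: 10p + (-3)(1−p) = 13p − 3; against W: (-1)p + 5(1−p) = −6p + 5.
Setting these equal: 13p − 3 = −6p + 5 ⇒ 19p = 8 ⇒ p = 8/19, and the value is (13)·(8/19) − 3 = 47/19.
For Column: with q = P(E), equating Up's and Down's payoffs gives 11q − 1 = −8q + 5 ⇒ q = 6/19.

6/19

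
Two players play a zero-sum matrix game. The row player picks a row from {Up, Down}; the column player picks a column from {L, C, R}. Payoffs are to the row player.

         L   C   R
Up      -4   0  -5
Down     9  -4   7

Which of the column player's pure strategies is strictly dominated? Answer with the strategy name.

L

R holds the row player's payoff strictly below L in every row: -5 < -4, 7 < 9.
So L is strictly dominated for the column player.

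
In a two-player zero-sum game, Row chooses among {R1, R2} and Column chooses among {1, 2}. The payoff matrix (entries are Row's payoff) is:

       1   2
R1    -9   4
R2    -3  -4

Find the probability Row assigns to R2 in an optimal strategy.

Row minima: R1 → -9, R2 → -4; maximin = -4.
Column maxima: 1 → -3, 2 → 4; minimax = -3.
-4 ≠ -3, so there is no saddle point; optimal play is mixed.
Let Row play R1 with probability p. Expected payoff against 1: (-9)p + (-3)(1−p) = −6p − 3; against 2: 4p + (-4)(1−p) = 8p − 4.
Setting these equal: −6p − 3 = 8p − 4 ⇒ −14p = -1 ⇒ p = 1/14, and the value is (-6)·(1/14) − 3 = -24/7.
For Column: with q = P(1), equating R1's and R2's payoffs gives −13q + 4 = q − 4 ⇒ q = 4/7.

13/14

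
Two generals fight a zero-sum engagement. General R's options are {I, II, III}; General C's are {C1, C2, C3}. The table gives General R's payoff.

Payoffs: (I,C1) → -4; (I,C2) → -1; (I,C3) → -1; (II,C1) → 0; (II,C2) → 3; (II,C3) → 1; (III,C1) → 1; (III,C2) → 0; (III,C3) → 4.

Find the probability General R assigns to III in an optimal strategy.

Row minima: I → -4, II → 0, III → 0; maximin = 0.
Column maxima: C1 → 1, C2 → 3, C3 → 4; minimax = 1.
0 ≠ 1, so there is no saddle point; optimal play is mixed.
I is strictly dominated by II, so General R never plays it.
C3 is strictly dominated by C1 (it gives General R strictly more in every row), so General C never plays it.
On the remaining 2×2 (II, III vs C1, C2):
Let General R play II with probability p. Expected payoff against C1: 0p + 1(1−p) = −p + 1; against C2: 3p + 0(1−p) = 3p.
Setting these equal: −p + 1 = 3p ⇒ −4p = -1 ⇒ p = 1/4, and the value is (-1)·(1/4) + 1 = 3/4.
For General C: with q = P(C1), equating II's and III's payoffs gives −3q + 3 = q ⇒ q = 3/4.

3/4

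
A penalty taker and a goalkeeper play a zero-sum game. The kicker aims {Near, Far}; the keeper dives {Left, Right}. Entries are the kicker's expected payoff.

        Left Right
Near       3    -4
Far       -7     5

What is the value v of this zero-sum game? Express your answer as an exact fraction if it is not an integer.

-13/19

Row minima: Near → -4, Far → -7; maximin = -4.
Column maxima: Left → 3, Right → 5; minimax = 3.
-4 ≠ 3, so there is no saddle point; optimal play is mixed.
Let the kicker play Near with probability p. Expected payoff against Left: 3p + (-7)(1−p) = 10p − 7; against Right: (-4)p + 5(1−p) = −9p + 5.
Setting these equal: 10p − 7 = −9p + 5 ⇒ 19p = 12 ⇒ p = 12/19, and the value is (10)·(12/19) − 7 = -13/19.
For the keeper: with q = P(Left), equating Near's and Far's payoffs gives 7q − 4 = −12q + 5 ⇒ q = 9/19.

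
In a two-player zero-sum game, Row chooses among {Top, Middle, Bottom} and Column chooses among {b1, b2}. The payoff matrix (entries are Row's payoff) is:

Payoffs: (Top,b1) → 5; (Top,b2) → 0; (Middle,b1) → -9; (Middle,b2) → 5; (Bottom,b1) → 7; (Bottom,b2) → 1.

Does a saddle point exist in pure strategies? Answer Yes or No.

Row minima: Top → 0, Middle → -9, Bottom → 1; maximin = 1.
Column maxima: b1 → 7, b2 → 5; minimax = 5.
1 ≠ 5, so no pure-strategy equilibrium exists.

No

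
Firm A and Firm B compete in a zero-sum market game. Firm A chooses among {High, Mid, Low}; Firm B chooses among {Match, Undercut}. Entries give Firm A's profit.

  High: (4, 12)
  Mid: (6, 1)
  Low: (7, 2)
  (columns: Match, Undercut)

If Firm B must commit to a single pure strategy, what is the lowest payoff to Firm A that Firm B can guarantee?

Column maxima: Match → 7, Undercut → 12.
The smallest of these is 7.

7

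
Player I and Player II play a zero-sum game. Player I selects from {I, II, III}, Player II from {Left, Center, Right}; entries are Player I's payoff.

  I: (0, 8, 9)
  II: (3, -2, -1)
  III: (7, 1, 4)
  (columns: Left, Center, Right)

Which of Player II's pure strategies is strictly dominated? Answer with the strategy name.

Center holds Player I's payoff strictly below Right in every row: 8 < 9, -2 < -1, 1 < 4.
So Right is strictly dominated for Player II.

Right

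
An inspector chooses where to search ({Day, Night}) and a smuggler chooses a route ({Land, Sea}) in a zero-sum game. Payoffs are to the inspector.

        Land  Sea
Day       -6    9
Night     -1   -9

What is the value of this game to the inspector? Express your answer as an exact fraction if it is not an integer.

-63/23

Row minima: Day → -6, Night → -9; maximin = -6.
Column maxima: Land → -1, Sea → 9; minimax = -1.
-6 ≠ -1, so there is no saddle point; optimal play is mixed.
Let the inspector play Day with probability p. Expected payoff against Land: (-6)p + (-1)(1−p) = −5p − 1; against Sea: 9p + (-9)(1−p) = 18p − 9.
Setting these equal: −5p − 1 = 18p − 9 ⇒ −23p = -8 ⇒ p = 8/23, and the value is (-5)·(8/23) − 1 = -63/23.
For the smuggler: with q = P(Land), equating Day's and Night's payoffs gives −15q + 9 = 8q − 9 ⇒ q = 18/23.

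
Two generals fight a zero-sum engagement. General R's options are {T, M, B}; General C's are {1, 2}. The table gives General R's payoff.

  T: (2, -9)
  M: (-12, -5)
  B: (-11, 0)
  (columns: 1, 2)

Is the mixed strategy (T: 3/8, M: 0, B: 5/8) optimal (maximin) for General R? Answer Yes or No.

Against 1 this mix gives (3/8)·2 + (5/8)·(-11) = -49/8.
Against 2 this mix gives (3/8)·(-9) + (5/8)·0 = -27/8.
General C will play 1, holding General R to -49/8. Shifting weight toward the row that does better against 1 would raise this floor (the equalizing mix achieves -9/2 against both 1 and 2), so the proposed strategy is not optimal.

No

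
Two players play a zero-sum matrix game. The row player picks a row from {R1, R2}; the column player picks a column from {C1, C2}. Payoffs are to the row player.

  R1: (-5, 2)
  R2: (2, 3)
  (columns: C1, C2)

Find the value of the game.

2

Row minima: R1 → -5, R2 → 2; maximin = 2.
Column maxima: C1 → 2, C2 → 3; minimax = 2.
Since maximin = minimax = 2, there is a saddle point and the value is 2.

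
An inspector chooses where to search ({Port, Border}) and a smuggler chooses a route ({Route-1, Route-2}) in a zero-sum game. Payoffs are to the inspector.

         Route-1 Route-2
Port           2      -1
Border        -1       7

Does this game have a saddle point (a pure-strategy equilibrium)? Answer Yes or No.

Row minima: Port → -1, Border → -1; maximin = -1.
Column maxima: Route-1 → 2, Route-2 → 7; minimax = 2.
-1 ≠ 2, so no pure-strategy equilibrium exists.

No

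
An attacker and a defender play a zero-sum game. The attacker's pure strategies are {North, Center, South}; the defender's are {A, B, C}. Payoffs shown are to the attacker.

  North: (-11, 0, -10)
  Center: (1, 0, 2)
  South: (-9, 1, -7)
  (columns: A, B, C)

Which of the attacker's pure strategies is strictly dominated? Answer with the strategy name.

South gives a strictly higher payoff than North against every column: -9 > -11, 1 > 0, -7 > -10.
So North is strictly dominated and the attacker never plays it.

North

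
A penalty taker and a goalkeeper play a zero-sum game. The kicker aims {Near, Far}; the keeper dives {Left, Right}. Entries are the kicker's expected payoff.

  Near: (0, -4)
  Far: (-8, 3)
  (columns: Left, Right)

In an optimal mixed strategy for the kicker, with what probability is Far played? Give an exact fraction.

Row minima: Near → -4, Far → -8; maximin = -4.
Column maxima: Left → 0, Right → 3; minimax = 0.
-4 ≠ 0, so there is no saddle point; optimal play is mixed.
Let the kicker play Near with probability p. Expected payoff against Left: 0p + (-8)(1−p) = 8p − 8; against Right: (-4)p + 3(1−p) = −7p + 3.
Setting these equal: 8p − 8 = −7p + 3 ⇒ 15p = 11 ⇒ p = 11/15, and the value is (8)·(11/15) − 8 = -32/15.
For the keeper: with q = P(Left), equating Near's and Far's payoffs gives 4q − 4 = −11q + 3 ⇒ q = 7/15.

4/15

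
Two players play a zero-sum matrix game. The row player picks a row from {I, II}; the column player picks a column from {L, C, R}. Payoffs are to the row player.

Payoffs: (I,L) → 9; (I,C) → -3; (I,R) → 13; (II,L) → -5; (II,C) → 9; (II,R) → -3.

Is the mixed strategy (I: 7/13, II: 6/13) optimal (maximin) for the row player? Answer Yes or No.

Yes

Against L this mix gives (7/13)·9 + (6/13)·(-5) = 33/13.
Against C this mix gives (7/13)·(-3) + (6/13)·9 = 33/13.
Against R this mix gives (7/13)·13 + (6/13)·(-3) = 73/13.
All of the column player's active replies (L, C) yield 33/13, and no column does worse for the row player. The mix makes the column player indifferent and guarantees 33/13, so it is optimal.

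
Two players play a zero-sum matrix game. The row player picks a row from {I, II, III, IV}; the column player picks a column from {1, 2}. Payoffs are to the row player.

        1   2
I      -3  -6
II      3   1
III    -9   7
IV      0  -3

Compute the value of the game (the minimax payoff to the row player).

Row minima: I → -6, II → 1, III → -9, IV → -3; maximin = 1.
Column maxima: 1 → 3, 2 → 7; minimax = 3.
1 ≠ 3, so there is no saddle point; optimal play is mixed.
I is strictly dominated by II, so the row player never plays it.
IV is strictly dominated by II, so the row player never plays it.
On the remaining 2×2 (II, III vs 1, 2):
Let the row player play II with probability p. Expected payoff against 1: 3p + (-9)(1−p) = 12p − 9; against 2: 1p + 7(1−p) = −6p + 7.
Setting these equal: 12p − 9 = −6p + 7 ⇒ 18p = 16 ⇒ p = 8/9, and the value is (12)·(8/9) − 9 = 5/3.
For the column player: with q = P(1), equating II's and III's payoffs gives 2q + 1 = −16q + 7 ⇒ q = 1/3.

5/3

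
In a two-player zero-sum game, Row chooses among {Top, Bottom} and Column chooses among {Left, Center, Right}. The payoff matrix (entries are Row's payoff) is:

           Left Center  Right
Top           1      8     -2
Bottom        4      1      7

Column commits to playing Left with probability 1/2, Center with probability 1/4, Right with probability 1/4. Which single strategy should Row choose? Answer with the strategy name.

Bottom

Expected payoff of Top: (1/2)·1 + (1/4)·8 + (1/4)·(-2) = 2.
Expected payoff of Bottom: (1/2)·4 + (1/4)·1 + (1/4)·7 = 4.
The largest is 4, so Row's best response is Bottom.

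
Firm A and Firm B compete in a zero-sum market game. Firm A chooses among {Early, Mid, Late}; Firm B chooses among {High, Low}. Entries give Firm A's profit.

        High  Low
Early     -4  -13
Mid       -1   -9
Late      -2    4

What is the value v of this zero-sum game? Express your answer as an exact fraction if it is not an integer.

-11/7

Row minima: Early → -13, Mid → -9, Late → -2; maximin = -2.
Column maxima: High → -1, Low → 4; minimax = -1.
-2 ≠ -1, so there is no saddle point; optimal play is mixed.
Early is strictly dominated by Mid, so Firm A never plays it.
On the remaining 2×2 (Mid, Late vs High, Low):
Let Firm A play Mid with probability p. Expected payoff against High: (-1)p + (-2)(1−p) = p − 2; against Low: (-9)p + 4(1−p) = −13p + 4.
Setting these equal: p − 2 = −13p + 4 ⇒ 14p = 6 ⇒ p = 3/7, and the value is (1)·(3/7) − 2 = -11/7.
For Firm B: with q = P(High), equating Mid's and Late's payoffs gives 8q − 9 = −6q + 4 ⇒ q = 13/14.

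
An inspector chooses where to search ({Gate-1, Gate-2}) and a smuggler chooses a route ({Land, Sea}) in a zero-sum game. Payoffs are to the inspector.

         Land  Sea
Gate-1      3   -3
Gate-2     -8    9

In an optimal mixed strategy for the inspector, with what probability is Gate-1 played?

Row minima: Gate-1 → -3, Gate-2 → -8; maximin = -3.
Column maxima: Land → 3, Sea → 9; minimax = 3.
-3 ≠ 3, so there is no saddle point; optimal play is mixed.
Let the inspector play Gate-1 with probability p. Expected payoff against Land: 3p + (-8)(1−p) = 11p − 8; against Sea: (-3)p + 9(1−p) = −12p + 9.
Setting these equal: 11p − 8 = −12p + 9 ⇒ 23p = 17 ⇒ p = 17/23, and the value is (11)·(17/23) − 8 = 3/23.
For the smuggler: with q = P(Land), equating Gate-1's and Gate-2's payoffs gives 6q − 3 = −17q + 9 ⇒ q = 12/23.

17/23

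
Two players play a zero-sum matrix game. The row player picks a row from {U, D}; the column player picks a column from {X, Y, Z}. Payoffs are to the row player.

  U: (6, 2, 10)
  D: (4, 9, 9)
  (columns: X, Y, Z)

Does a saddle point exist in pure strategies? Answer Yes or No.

No

Row minima: U → 2, D → 4; maximin = 4.
Column maxima: X → 6, Y → 9, Z → 10; minimax = 6.
4 ≠ 6, so no pure-strategy equilibrium exists.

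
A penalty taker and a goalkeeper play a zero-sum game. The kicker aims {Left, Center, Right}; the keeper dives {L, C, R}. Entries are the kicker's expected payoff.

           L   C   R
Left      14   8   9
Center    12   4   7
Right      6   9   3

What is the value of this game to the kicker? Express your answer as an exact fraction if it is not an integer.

Row minima: Left → 8, Center → 4, Right → 3; maximin = 8.
Column maxima: L → 14, C → 9, R → 9; minimax = 9.
8 ≠ 9, so there is no saddle point; optimal play is mixed.
Center is strictly dominated by Left, so the kicker never plays it.
L is strictly dominated by R (it gives the kicker strictly more in every row), so the keeper never plays it.
On the remaining 2×2 (Left, Right vs C, R):
Let the kicker play Left with probability p. Expected payoff against C: 8p + 9(1−p) = −p + 9; against R: 9p + 3(1−p) = 6p + 3.
Setting these equal: −p + 9 = 6p + 3 ⇒ −7p = -6 ⇒ p = 6/7, and the value is (-1)·(6/7) + 9 = 57/7.
For the keeper: with q = P(C), equating Left's and Right's payoffs gives −q + 9 = 6q + 3 ⇒ q = 6/7.

57/7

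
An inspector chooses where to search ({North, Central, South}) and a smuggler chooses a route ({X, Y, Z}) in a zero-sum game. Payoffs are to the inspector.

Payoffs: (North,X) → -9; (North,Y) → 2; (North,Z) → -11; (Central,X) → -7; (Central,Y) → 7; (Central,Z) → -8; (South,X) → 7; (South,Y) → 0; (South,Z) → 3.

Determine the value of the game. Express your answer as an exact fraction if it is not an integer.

Row minima: North → -11, Central → -8, South → 0; maximin = 0.
Column maxima: X → 7, Y → 7, Z → 3; minimax = 3.
0 ≠ 3, so there is no saddle point; optimal play is mixed.
North is strictly dominated by Central, so the inspector never plays it.
X is strictly dominated by Z (it gives the inspector strictly more in every row), so the smuggler never plays it.
On the remaining 2×2 (Central, South vs Y, Z):
Let the inspector play Central with probability p. Expected payoff against Y: 7p + 0(1−p) = 7p; against Z: (-8)p + 3(1−p) = −11p + 3.
Setting these equal: 7p = −11p + 3 ⇒ 18p = 3 ⇒ p = 1/6, and the value is (7)·(1/6) = 7/6.
For the smuggler: with q = P(Y), equating Central's and South's payoffs gives 15q − 8 = −3q + 3 ⇒ q = 11/18.

7/6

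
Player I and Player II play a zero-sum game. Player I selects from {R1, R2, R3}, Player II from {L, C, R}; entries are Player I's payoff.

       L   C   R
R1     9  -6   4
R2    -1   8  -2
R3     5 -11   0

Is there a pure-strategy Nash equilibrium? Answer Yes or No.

No

Row minima: R1 → -6, R2 → -2, R3 → -11; maximin = -2.
Column maxima: L → 9, C → 8, R → 4; minimax = 4.
-2 ≠ 4, so no pure-strategy equilibrium exists.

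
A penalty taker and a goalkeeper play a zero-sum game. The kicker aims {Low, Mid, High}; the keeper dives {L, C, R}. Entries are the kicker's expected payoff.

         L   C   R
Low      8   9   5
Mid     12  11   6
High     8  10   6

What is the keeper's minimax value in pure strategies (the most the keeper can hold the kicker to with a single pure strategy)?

6

Column maxima: L → 12, C → 11, R → 6.
The smallest of these is 6.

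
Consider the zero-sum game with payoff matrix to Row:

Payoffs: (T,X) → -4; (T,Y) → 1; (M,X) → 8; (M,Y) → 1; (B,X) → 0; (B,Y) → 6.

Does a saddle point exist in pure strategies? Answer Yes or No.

Row minima: T → -4, M → 1, B → 0; maximin = 1.
Column maxima: X → 8, Y → 6; minimax = 6.
1 ≠ 6, so no pure-strategy equilibrium exists.

No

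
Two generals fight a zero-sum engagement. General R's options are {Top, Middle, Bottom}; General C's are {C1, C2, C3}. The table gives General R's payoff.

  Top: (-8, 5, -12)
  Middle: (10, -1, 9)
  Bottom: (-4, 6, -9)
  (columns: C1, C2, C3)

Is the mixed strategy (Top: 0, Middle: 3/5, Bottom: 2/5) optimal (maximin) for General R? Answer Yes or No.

Against C1 this mix gives (3/5)·10 + (2/5)·(-4) = 22/5.
Against C2 this mix gives (3/5)·(-1) + (2/5)·6 = 9/5.
Against C3 this mix gives (3/5)·9 + (2/5)·(-9) = 9/5.
All of General C's active replies (C2, C3) yield 9/5, and no column does worse for General R. The mix makes General C indifferent and guarantees 9/5, so it is optimal.

Yes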